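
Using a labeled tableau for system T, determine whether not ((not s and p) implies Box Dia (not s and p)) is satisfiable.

1. not ((not s and p) implies Box Dia (not s and p)), u
2. not s and p, u   [neg-implies-rule on 1]
3. not Box Dia (not s and p), u   [neg-implies-rule on 1]
4. not s, u   [and-rule on 2]
5. p, u   [and-rule on 2]
6. not Dia (not s and p), v   [neg-Box-rule on 3: fresh world v, uRv]
7. not (not s and p), v   [neg-Dia-rule on 6 via vRv]
8. not p, v   [neg-and-rule on 7 (branches; this branch)]
Accessibility: uRu, uRv, vRv

Satisfiable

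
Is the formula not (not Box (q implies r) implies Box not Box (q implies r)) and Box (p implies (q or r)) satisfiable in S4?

1. not (not Box (q implies r) implies Box not Box (q implies r)) and Box (p implies (q or r)), w0
2. not (not Box (q implies r) implies Box not Box (q implies r)), w0
3. Box (p implies (q or r)), w0
4. not Box (q implies r), w0
5. not Box not Box (q implies r), w0
6. p implies (q or r), w0
7. q or r, w0
8. r, w0
9. not (q implies r), w1
10. q, w1
11. not r, w1
12. p implies (q or r), w1
13. q or r, w1
14. Box (q implies r), w2
15. p implies (q or r), w2
16. q implies r, w2
17. q or r, w2
18. r, w2
Accessibility: w0Rw0, w0Rw1, w0Rw2, w1Rw1, w2Rw2

Yes, satisfiable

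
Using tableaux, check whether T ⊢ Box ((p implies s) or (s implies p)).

Valid in T

Tableau for the negation not Box ((p implies s) or (s implies p)):
1. not Box ((p implies s) or (s implies p)), 0
2. not ((p implies s) or (s implies p)), 1
3. not (p implies s), 1
4. not (s implies p), 1
5. p, 1
6. not s, 1
7. s, 1
8. not p, 1
Accessibility: 0R0, 0R1, 1R1
Branch closes: s and not s both at 1.
Every branch of the negation's tableau closes; the branch above is one of them.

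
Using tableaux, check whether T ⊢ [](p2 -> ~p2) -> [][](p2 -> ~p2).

Invalid (countermodel exists)

Tableau for the negation ~([](p2 -> ~p2) -> [][](p2 -> ~p2)):
1. ~([](p2 -> ~p2) -> [][](p2 -> ~p2)), u
2. [](p2 -> ~p2), u   [~->-rule on 1]
3. ~[][](p2 -> ~p2), u   [~->-rule on 1]
4. p2 -> ~p2, u   [[]-rule on 2 via uRu]
5. ~p2, u   [->-rule on 4 (branches; this branch)]
6. ~[](p2 -> ~p2), v   [~[]-rule on 3: fresh world v, uRv]
7. p2 -> ~p2, v   [[]-rule on 2 via uRv]
8. ~p2, v   [->-rule on 7 (branches; this branch)]
9. ~(p2 -> ~p2), w   [~[]-rule on 6: fresh world w, vRw]
10. p2, w   [~->-rule on 9]
Accessibility: uRu, uRv, vRv, vRw, wRw
The negation has an open branch (countermodel exists).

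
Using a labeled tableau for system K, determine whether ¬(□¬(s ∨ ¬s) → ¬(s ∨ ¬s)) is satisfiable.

1. ¬(□¬(s ∨ ¬s) → ¬(s ∨ ¬s)), u
2. □¬(s ∨ ¬s), u
3. s ∨ ¬s, u
4. ¬s, u

Satisfiable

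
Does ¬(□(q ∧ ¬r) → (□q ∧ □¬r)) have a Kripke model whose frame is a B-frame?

1. ¬(□(q ∧ ¬r) → (□q ∧ □¬r)), 0
2. □(q ∧ ¬r), 0
3. ¬(□q ∧ □¬r), 0
4. q ∧ ¬r, 0
5. q, 0
6. ¬r, 0
7. ¬□¬r, 0
8. r, 1
9. q ∧ ¬r, 1
10. q, 1
11. ¬r, 1
Accessibility: 0R0, 0R1, 1R0, 1R1
Branch closes: r and ¬r both at 1.
Every branch closes; the branch above is one of them.

No, unsatisfiable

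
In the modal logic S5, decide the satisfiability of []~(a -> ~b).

Satisfiable

1. []~(a -> ~b), u
2. ~(a -> ~b), u
3. a, u
4. b, u
Accessibility: uRu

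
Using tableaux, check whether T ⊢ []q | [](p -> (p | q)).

Valid in T

Tableau for the negation ~([]q | [](p -> (p | q))):
1. ~([]q | [](p -> (p | q))), w0
2. ~[]q, w0
3. ~[](p -> (p | q)), w0
4. ~q, w1
5. ~(p -> (p | q)), w2
6. p, w2
7. ~(p | q), w2
8. ~p, w2
9. ~q, w2
Accessibility: w0Rw0, w0Rw1, w0Rw2, w1Rw1, w2Rw2
Branch closes: p and ~p both at w2.
Every branch of the negation's tableau closes; the branch above is one of them.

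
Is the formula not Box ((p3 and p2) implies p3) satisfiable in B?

1. not Box ((p3 and p2) implies p3), 0
2. not ((p3 and p2) implies p3), 1
3. p3 and p2, 1
4. not p3, 1
5. p3, 1
6. p2, 1
Accessibility: 0R0, 0R1, 1R0, 1R1
Branch closes: p3 and not p3 both at 1.
All branches of the tableau close; one closing branch shown above.

Unsatisfiable (every branch closes)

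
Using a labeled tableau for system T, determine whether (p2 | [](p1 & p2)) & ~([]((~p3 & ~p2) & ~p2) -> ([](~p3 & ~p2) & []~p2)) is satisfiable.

Unsatisfiable

1. (p2 | [](p1 & p2)) & ~([]((~p3 & ~p2) & ~p2) -> ([](~p3 & ~p2) & []~p2)), 0
2. p2 | [](p1 & p2), 0
3. ~([]((~p3 & ~p2) & ~p2) -> ([](~p3 & ~p2) & []~p2)), 0
4. []((~p3 & ~p2) & ~p2), 0
5. ~([](~p3 & ~p2) & []~p2), 0
6. (~p3 & ~p2) & ~p2, 0
7. ~p3 & ~p2, 0
8. ~p2, 0
9. ~p3, 0
10. [](p1 & p2), 0
11. p1 & p2, 0
12. p1, 0
13. p2, 0
Accessibility: 0R0
Branch closes: p2 and ~p2 both at 0.
(One branch shown.) All branches close.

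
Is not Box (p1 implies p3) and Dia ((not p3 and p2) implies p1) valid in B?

Tableau for the negation not (not Box (p1 implies p3) and Dia ((not p3 and p2) implies p1)):
1. not (not Box (p1 implies p3) and Dia ((not p3 and p2) implies p1)), 0
2. not Dia ((not p3 and p2) implies p1), 0
3. not ((not p3 and p2) implies p1), 0
4. not p3 and p2, 0
5. not p1, 0
6. not p3, 0
7. p2, 0
Accessibility: 0R0
The negation has an open branch (countermodel exists).

Not valid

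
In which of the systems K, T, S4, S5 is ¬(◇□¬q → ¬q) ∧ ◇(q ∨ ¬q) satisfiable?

S4-tableau for the formula:
1. ¬(◇□¬q → ¬q) ∧ ◇(q ∨ ¬q), 0
2. ¬(◇□¬q → ¬q), 0
3. ◇(q ∨ ¬q), 0
4. ◇□¬q, 0
5. q, 0
6. q ∨ ¬q, 1
7. ¬q, 1
8. □¬q, 2
9. ¬q, 2
Accessibility: 0R0, 0R1, 0R2, 1R1, 2R2
Complete open branch: satisfiable in S4, hence also in K, T (this S4-model is also a K-model and a T-model).
S5-tableau for the formula:
1. ¬(◇□¬q → ¬q) ∧ ◇(q ∨ ¬q), 0
2. ¬(◇□¬q → ¬q), 0
3. ◇(q ∨ ¬q), 0
4. ◇□¬q, 0
5. q, 0
6. q ∨ ¬q, 1
7. ¬q, 1
8. □¬q, 2
9. ¬q, 0
Accessibility: 0R0, 0R1, 0R2, 1R0, 1R1, 1R2, 2R0, 2R1, 2R2
Branch closes: q and ¬q both at 0.
Every branch closes (one shown): unsatisfiable in S5.

K, T, S4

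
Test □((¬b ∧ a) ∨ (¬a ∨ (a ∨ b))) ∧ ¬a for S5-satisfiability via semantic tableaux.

Yes, satisfiable

1. □((¬b ∧ a) ∨ (¬a ∨ (a ∨ b))) ∧ ¬a, w0
2. □((¬b ∧ a) ∨ (¬a ∨ (a ∨ b))), w0
3. ¬a, w0
4. (¬b ∧ a) ∨ (¬a ∨ (a ∨ b)), w0
5. ¬a ∨ (a ∨ b), w0
6. a ∨ b, w0
7. b, w0
Accessibility: w0Rw0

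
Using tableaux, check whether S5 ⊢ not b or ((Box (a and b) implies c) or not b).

Invalid (countermodel exists)

Tableau for the negation not (not b or ((Box (a and b) implies c) or not b)):
1. not (not b or ((Box (a and b) implies c) or not b)), w0
2. b, w0
3. not ((Box (a and b) implies c) or not b), w0
4. not (Box (a and b) implies c), w0
5. Box (a and b), w0
6. not c, w0
7. a and b, w0
8. a, w0
Accessibility: w0Rw0
The negation has an open branch (countermodel exists).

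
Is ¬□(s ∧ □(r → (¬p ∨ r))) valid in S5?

Tableau for the negation □(s ∧ □(r → (¬p ∨ r))):
1. □(s ∧ □(r → (¬p ∨ r))), u
2. s ∧ □(r → (¬p ∨ r)), u
3. s, u
4. □(r → (¬p ∨ r)), u
5. r → (¬p ∨ r), u
6. ¬p ∨ r, u
7. r, u
Accessibility: uRu
The negation has an open branch (countermodel exists).

Not valid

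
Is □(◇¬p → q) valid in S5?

Not valid

Tableau for the negation ¬□(◇¬p → q):
1. ¬□(◇¬p → q), w0
2. ¬(◇¬p → q), w1
3. ◇¬p, w1
4. ¬q, w1
5. ¬p, w2
Accessibility: w0Rw0, w0Rw1, w0Rw2, w1Rw0, w1Rw1, w1Rw2, w2Rw0, w2Rw1, w2Rw2
The negation has an open branch (countermodel exists).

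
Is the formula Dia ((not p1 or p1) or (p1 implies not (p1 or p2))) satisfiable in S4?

Yes, satisfiable

1. Dia ((not p1 or p1) or (p1 implies not (p1 or p2))), 0
2. (not p1 or p1) or (p1 implies not (p1 or p2)), 1   [Dia-rule on 1: fresh world 1, 0R1]
3. p1 implies not (p1 or p2), 1   [or-rule on 2 (branches; this branch)]
4. not (p1 or p2), 1   [implies-rule on 3 (branches; this branch)]
5. not p1, 1   [neg-or-rule on 4]
6. not p2, 1   [neg-or-rule on 4]
Accessibility: 0R0, 0R1, 1R1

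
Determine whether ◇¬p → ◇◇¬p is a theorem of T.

Valid

Tableau for the negation ¬(◇¬p → ◇◇¬p):
1. ¬(◇¬p → ◇◇¬p), w0
2. ◇¬p, w0
3. ¬◇◇¬p, w0
4. ¬◇¬p, w0
5. p, w0
6. ¬p, w1
7. ¬◇¬p, w1
8. p, w1
Accessibility: w0Rw0, w0Rw1, w1Rw1
Branch closes: p and ¬p both at w1.
Every branch of the negation's tableau closes; the branch above is one of them.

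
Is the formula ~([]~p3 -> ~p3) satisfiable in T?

Unsatisfiable (every branch closes)

1. ~([]~p3 -> ~p3), 0
2. []~p3, 0
3. p3, 0
4. ~p3, 0
Accessibility: 0R0
Branch closes: p3 and ~p3 both at 0.
(One branch shown.) All branches close.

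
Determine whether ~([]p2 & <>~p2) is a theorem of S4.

Valid in S4

Tableau for the negation []p2 & <>~p2:
1. []p2 & <>~p2, 0
2. []p2, 0
3. <>~p2, 0
4. p2, 0
5. ~p2, 1
6. p2, 1
Accessibility: 0R0, 0R1, 1R1
Branch closes: p2 and ~p2 both at 1.
Every branch of the negation's tableau closes; the branch above is one of them.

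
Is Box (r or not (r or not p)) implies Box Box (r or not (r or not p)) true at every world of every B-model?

Tableau for the negation not (Box (r or not (r or not p)) implies Box Box (r or not (r or not p))):
1. not (Box (r or not (r or not p)) implies Box Box (r or not (r or not p))), u
2. Box (r or not (r or not p)), u
3. not Box Box (r or not (r or not p)), u
4. r or not (r or not p), u
5. not (r or not p), u
6. not r, u
7. p, u
8. not Box (r or not (r or not p)), v
9. r or not (r or not p), v
10. not (r or not p), v
11. not r, v
12. p, v
13. not (r or not (r or not p)), w
14. not r, w
15. r or not p, w
16. not p, w
Accessibility: uRu, uRv, vRu, vRv, vRw, wRv, wRw
The negation has an open branch (countermodel exists).

Not valid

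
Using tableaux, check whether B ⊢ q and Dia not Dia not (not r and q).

No, not valid

Tableau for the negation not (q and Dia not Dia not (not r and q)):
1. not (q and Dia not Dia not (not r and q)), 0
2. not Dia not Dia not (not r and q), 0
3. Dia not (not r and q), 0
4. not (not r and q), 1
5. Dia not (not r and q), 1
6. not q, 1
7. not (not r and q), 2
8. not q, 2
Accessibility: 0R0, 0R1, 1R0, 1R1, 1R2, 2R1, 2R2
The negation has an open branch (countermodel exists).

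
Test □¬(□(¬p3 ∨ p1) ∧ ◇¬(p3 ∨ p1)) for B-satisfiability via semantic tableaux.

1. □¬(□(¬p3 ∨ p1) ∧ ◇¬(p3 ∨ p1)), w0
2. ¬(□(¬p3 ∨ p1) ∧ ◇¬(p3 ∨ p1)), w0   [□-rule on 1 via w0Rw0]
3. ¬◇¬(p3 ∨ p1), w0   [¬∧-rule on 2 (branches; this branch)]
4. p3 ∨ p1, w0   [¬◇-rule on 3 via w0Rw0]
5. p1, w0   [∨-rule on 4 (branches; this branch)]
Accessibility: w0Rw0

Satisfiable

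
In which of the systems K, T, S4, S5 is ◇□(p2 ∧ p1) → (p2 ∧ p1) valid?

S5

S5-tableau for the negation ¬(◇□(p2 ∧ p1) → (p2 ∧ p1)):
1. ¬(◇□(p2 ∧ p1) → (p2 ∧ p1)), w0
2. ◇□(p2 ∧ p1), w0
3. ¬(p2 ∧ p1), w0
4. ¬p1, w0
5. □(p2 ∧ p1), w1
6. p2 ∧ p1, w0
7. p2, w0
8. p1, w0
Accessibility: w0Rw0, w0Rw1, w1Rw0, w1Rw1
Branch closes: p1 and ¬p1 both at w0.
Every branch closes (one shown): valid in S5.
S4-tableau for the negation ¬(◇□(p2 ∧ p1) → (p2 ∧ p1)):
1. ¬(◇□(p2 ∧ p1) → (p2 ∧ p1)), w0
2. ◇□(p2 ∧ p1), w0
3. ¬(p2 ∧ p1), w0
4. ¬p1, w0
5. □(p2 ∧ p1), w1
6. p2 ∧ p1, w1
7. p2, w1
8. p1, w1
Accessibility: w0Rw0, w0Rw1, w1Rw1
Complete open branch: countermodel on an S4-frame, so not valid in S4, nor in K, T (the same frame is also a K-frame and a T-frame).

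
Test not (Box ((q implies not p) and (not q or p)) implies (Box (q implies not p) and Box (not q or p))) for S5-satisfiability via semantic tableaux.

No, unsatisfiable

1. not (Box ((q implies not p) and (not q or p)) implies (Box (q implies not p) and Box (not q or p))), 0
2. Box ((q implies not p) and (not q or p)), 0   [neg-implies-rule on 1]
3. not (Box (q implies not p) and Box (not q or p)), 0   [neg-implies-rule on 1]
4. (q implies not p) and (not q or p), 0   [Box-rule on 2 via 0R0]
5. q implies not p, 0   [and-rule on 4]
6. not q or p, 0   [and-rule on 4]
7. not Box (not q or p), 0   [neg-and-rule on 3 (branches; this branch)]
8. not p, 0   [implies-rule on 5 (branches; this branch)]
9. not q, 0   [or-rule on 6 (branches; this branch)]
10. not (not q or p), 1   [neg-Box-rule on 7: fresh world 1, 0R1]
11. q, 1   [neg-or-rule on 10]
12. not p, 1   [neg-or-rule on 10]
13. (q implies not p) and (not q or p), 1   [Box-rule on 2 via 0R1]
14. q implies not p, 1   [and-rule on 13]
15. not q or p, 1   [and-rule on 13]
16. p, 1   [or-rule on 15 (branches; this branch)]
Accessibility: 0R0, 0R1, 1R0, 1R1
Branch closes: p and not p both at 1.
All branches of the tableau close; one closing branch shown above.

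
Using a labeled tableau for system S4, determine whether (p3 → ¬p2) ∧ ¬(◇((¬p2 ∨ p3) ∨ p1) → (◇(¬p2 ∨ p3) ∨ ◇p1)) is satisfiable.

Unsatisfiable

1. (p3 → ¬p2) ∧ ¬(◇((¬p2 ∨ p3) ∨ p1) → (◇(¬p2 ∨ p3) ∨ ◇p1)), w0
2. p3 → ¬p2, w0   [∧-rule on 1]
3. ¬(◇((¬p2 ∨ p3) ∨ p1) → (◇(¬p2 ∨ p3) ∨ ◇p1)), w0   [∧-rule on 1]
4. ◇((¬p2 ∨ p3) ∨ p1), w0   [¬→-rule on 3]
5. ¬(◇(¬p2 ∨ p3) ∨ ◇p1), w0   [¬→-rule on 3]
6. ¬◇(¬p2 ∨ p3), w0   [¬∨-rule on 5]
7. ¬◇p1, w0   [¬∨-rule on 5]
8. ¬(¬p2 ∨ p3), w0   [¬◇-rule on 6 via w0Rw0]
9. p2, w0   [¬∨-rule on 8]
10. ¬p3, w0   [¬∨-rule on 8]
11. ¬p1, w0   [¬◇-rule on 7 via w0Rw0]
12. (¬p2 ∨ p3) ∨ p1, w1   [◇-rule on 4: fresh world w1, w0Rw1]
13. ¬(¬p2 ∨ p3), w1   [¬◇-rule on 6 via w0Rw1]
14. p2, w1   [¬∨-rule on 13]
15. ¬p3, w1   [¬∨-rule on 13]
16. ¬p1, w1   [¬◇-rule on 7 via w0Rw1]
17. ¬p2 ∨ p3, w1   [∨-rule on 12 (branches; this branch)]
18. p3, w1   [∨-rule on 17 (branches; this branch)]
Accessibility: w0Rw0, w0Rw1, w1Rw1
Branch closes: p3 and ¬p3 both at w1.
All branches of the tableau close; one closing branch shown above.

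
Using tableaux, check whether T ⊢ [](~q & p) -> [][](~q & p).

Not valid

Tableau for the negation ~([](~q & p) -> [][](~q & p)):
1. ~([](~q & p) -> [][](~q & p)), w0
2. [](~q & p), w0   [~->-rule on 1]
3. ~[][](~q & p), w0   [~->-rule on 1]
4. ~q & p, w0   [[]-rule on 2 via w0Rw0]
5. ~q, w0   [&-rule on 4]
6. p, w0   [&-rule on 4]
7. ~[](~q & p), w1   [~[]-rule on 3: fresh world w1, w0Rw1]
8. ~q & p, w1   [[]-rule on 2 via w0Rw1]
9. ~q, w1   [&-rule on 8]
10. p, w1   [&-rule on 8]
11. ~(~q & p), w2   [~[]-rule on 7: fresh world w2, w1Rw2]
12. ~p, w2   [~&-rule on 11 (branches; this branch)]
Accessibility: w0Rw0, w0Rw1, w1Rw1, w1Rw2, w2Rw2
The negation has an open branch (countermodel exists).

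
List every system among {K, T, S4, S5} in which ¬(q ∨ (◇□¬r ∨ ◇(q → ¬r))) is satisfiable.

K

K-tableau for the formula:
1. ¬(q ∨ (◇□¬r ∨ ◇(q → ¬r))), 0
2. ¬q, 0   [¬∨-rule on 1]
3. ¬(◇□¬r ∨ ◇(q → ¬r)), 0   [¬∨-rule on 1]
4. ¬◇□¬r, 0   [¬∨-rule on 3]
5. ¬◇(q → ¬r), 0   [¬∨-rule on 3]
Complete open branch: satisfiable in K.
T-tableau for the formula:
1. ¬(q ∨ (◇□¬r ∨ ◇(q → ¬r))), 0
2. ¬q, 0   [¬∨-rule on 1]
3. ¬(◇□¬r ∨ ◇(q → ¬r)), 0   [¬∨-rule on 1]
4. ¬◇□¬r, 0   [¬∨-rule on 3]
5. ¬◇(q → ¬r), 0   [¬∨-rule on 3]
6. ¬□¬r, 0   [¬◇-rule on 4 via 0R0]
7. ¬(q → ¬r), 0   [¬◇-rule on 5 via 0R0]
8. q, 0   [¬→-rule on 7]
9. r, 0   [¬→-rule on 7]
Accessibility: 0R0
Branch closes: q and ¬q both at 0.
Every branch closes (one shown): unsatisfiable in T, hence also in S4, S5 (every S4/S5-frame is a T-frame).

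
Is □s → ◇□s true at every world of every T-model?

Valid in T

Tableau for the negation ¬(□s → ◇□s):
1. ¬(□s → ◇□s), 0
2. □s, 0   [¬→-rule on 1]
3. ¬◇□s, 0   [¬→-rule on 1]
4. s, 0   [□-rule on 2 via 0R0]
5. ¬□s, 0   [¬◇-rule on 3 via 0R0]
6. ¬s, 1   [¬□-rule on 5: fresh world 1, 0R1]
7. s, 1   [□-rule on 2 via 0R1]
Accessibility: 0R0, 0R1, 1R1
Branch closes: s and ¬s both at 1.
All branches of the negation close; one closing branch shown above.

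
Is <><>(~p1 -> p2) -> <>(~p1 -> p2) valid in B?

Tableau for the negation ~(<><>(~p1 -> p2) -> <>(~p1 -> p2)):
1. ~(<><>(~p1 -> p2) -> <>(~p1 -> p2)), u
2. <><>(~p1 -> p2), u
3. ~<>(~p1 -> p2), u
4. ~(~p1 -> p2), u
5. ~p1, u
6. ~p2, u
7. <>(~p1 -> p2), v
8. ~(~p1 -> p2), v
9. ~p1, v
10. ~p2, v
11. ~p1 -> p2, w
12. p2, w
Accessibility: uRu, uRv, vRu, vRv, vRw, wRv, wRw
The negation has an open branch (countermodel exists).

Not valid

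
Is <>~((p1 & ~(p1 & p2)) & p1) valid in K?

Tableau for the negation ~<>~((p1 & ~(p1 & p2)) & p1):
1. ~<>~((p1 & ~(p1 & p2)) & p1), u
The negation has an open branch (countermodel exists).

No, not valid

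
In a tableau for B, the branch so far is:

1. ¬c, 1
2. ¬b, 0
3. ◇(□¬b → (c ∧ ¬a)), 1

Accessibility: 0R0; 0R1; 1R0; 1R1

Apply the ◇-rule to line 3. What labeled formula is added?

a fresh world 2 with 1R2, and □¬b → (c ∧ ¬a) at 2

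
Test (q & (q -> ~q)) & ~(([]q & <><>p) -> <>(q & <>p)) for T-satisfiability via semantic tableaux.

1. (q & (q -> ~q)) & ~(([]q & <><>p) -> <>(q & <>p)), u
2. q & (q -> ~q), u   [&-rule on 1]
3. ~(([]q & <><>p) -> <>(q & <>p)), u   [&-rule on 1]
4. q, u   [&-rule on 2]
5. q -> ~q, u   [&-rule on 2]
6. []q & <><>p, u   [~->-rule on 3]
7. ~<>(q & <>p), u   [~->-rule on 3]
8. []q, u   [&-rule on 6]
9. <><>p, u   [&-rule on 6]
10. ~(q & <>p), u   [~<>-rule on 7 via uRu]
11. ~q, u   [->-rule on 5 (branches; this branch)]
Accessibility: uRu
Branch closes: q and ~q both at u.
All branches of the tableau close; one closing branch shown above.

Unsatisfiable (every branch closes)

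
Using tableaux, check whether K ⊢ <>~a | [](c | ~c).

Tableau for the negation ~(<>~a | [](c | ~c)):
1. ~(<>~a | [](c | ~c)), u
2. ~<>~a, u
3. ~[](c | ~c), u
4. ~(c | ~c), v
5. ~c, v
6. c, v
Accessibility: uRv
Branch closes: c and ~c both at v.
All branches of the negation close; one closing branch shown above.

Valid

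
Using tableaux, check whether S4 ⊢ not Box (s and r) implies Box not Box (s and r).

Tableau for the negation not (not Box (s and r) implies Box not Box (s and r)):
1. not (not Box (s and r) implies Box not Box (s and r)), u
2. not Box (s and r), u
3. not Box not Box (s and r), u
4. not (s and r), v
5. not r, v
6. Box (s and r), w
7. s and r, w
8. s, w
9. r, w
Accessibility: uRu, uRv, uRw, vRv, wRw
The negation has an open branch (countermodel exists).

Invalid (countermodel exists)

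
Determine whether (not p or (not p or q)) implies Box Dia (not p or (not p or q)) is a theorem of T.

Tableau for the negation not ((not p or (not p or q)) implies Box Dia (not p or (not p or q))):
1. not ((not p or (not p or q)) implies Box Dia (not p or (not p or q))), w0
2. not p or (not p or q), w0   [neg-implies-rule on 1]
3. not Box Dia (not p or (not p or q)), w0   [neg-implies-rule on 1]
4. not p or q, w0   [or-rule on 2 (branches; this branch)]
5. q, w0   [or-rule on 4 (branches; this branch)]
6. not Dia (not p or (not p or q)), w1   [neg-Box-rule on 3: fresh world w1, w0Rw1]
7. not (not p or (not p or q)), w1   [neg-Dia-rule on 6 via w1Rw1]
8. p, w1   [neg-or-rule on 7]
9. not (not p or q), w1   [neg-or-rule on 7]
10. not q, w1   [neg-or-rule on 9]
Accessibility: w0Rw0, w0Rw1, w1Rw1
The negation has an open branch (countermodel exists).

No, not valid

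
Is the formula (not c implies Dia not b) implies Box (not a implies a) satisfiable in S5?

Satisfiable

1. (not c implies Dia not b) implies Box (not a implies a), 0
2. Box (not a implies a), 0
3. not a implies a, 0
4. a, 0
Accessibility: 0R0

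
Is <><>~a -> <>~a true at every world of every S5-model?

Valid

Tableau for the negation ~(<><>~a -> <>~a):
1. ~(<><>~a -> <>~a), w0
2. <><>~a, w0   [~->-rule on 1]
3. ~<>~a, w0   [~->-rule on 1]
4. a, w0   [~<>-rule on 3 via w0Rw0]
5. <>~a, w1   [<>-rule on 2: fresh world w1, w0Rw1]
6. a, w1   [~<>-rule on 3 via w0Rw1]
7. ~a, w2   [<>-rule on 5: fresh world w2, w1Rw2]
8. a, w2   [~<>-rule on 3 via w0Rw2]
Accessibility: w0Rw0, w0Rw1, w0Rw2, w1Rw0, w1Rw1, w1Rw2, w2Rw0, w2Rw1, w2Rw2
Branch closes: a and ~a both at w2.
All branches of the negation close; one closing branch shown above.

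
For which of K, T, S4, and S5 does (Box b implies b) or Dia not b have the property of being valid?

T-tableau for the negation not ((Box b implies b) or Dia not b):
1. not ((Box b implies b) or Dia not b), u
2. not (Box b implies b), u   [neg-or-rule on 1]
3. not Dia not b, u   [neg-or-rule on 1]
4. Box b, u   [neg-implies-rule on 2]
5. not b, u   [neg-implies-rule on 2]
6. b, u   [neg-Dia-rule on 3 via uRu]
Accessibility: uRu
Branch closes: b and not b both at u.
Every branch closes (one shown): valid in T, hence also in S4, S5 (every theorem of T is a theorem of S4 and S5).
K-tableau for the negation not ((Box b implies b) or Dia not b):
1. not ((Box b implies b) or Dia not b), u
2. not (Box b implies b), u   [neg-or-rule on 1]
3. not Dia not b, u   [neg-or-rule on 1]
4. Box b, u   [neg-implies-rule on 2]
5. not b, u   [neg-implies-rule on 2]
Complete open branch: countermodel on a K-frame, so not valid in K.

T, S4, S5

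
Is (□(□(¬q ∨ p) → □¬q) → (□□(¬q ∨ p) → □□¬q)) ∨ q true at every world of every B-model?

Tableau for the negation ¬((□(□(¬q ∨ p) → □¬q) → (□□(¬q ∨ p) → □□¬q)) ∨ q):
1. ¬((□(□(¬q ∨ p) → □¬q) → (□□(¬q ∨ p) → □□¬q)) ∨ q), w0
2. ¬(□(□(¬q ∨ p) → □¬q) → (□□(¬q ∨ p) → □□¬q)), w0   [¬∨-rule on 1]
3. ¬q, w0   [¬∨-rule on 1]
4. □(□(¬q ∨ p) → □¬q), w0   [¬→-rule on 2]
5. ¬(□□(¬q ∨ p) → □□¬q), w0   [¬→-rule on 2]
6. □□(¬q ∨ p), w0   [¬→-rule on 5]
7. ¬□□¬q, w0   [¬→-rule on 5]
8. □(¬q ∨ p) → □¬q, w0   [□-rule on 4 via w0Rw0]
9. □(¬q ∨ p), w0   [□-rule on 6 via w0Rw0]
10. ¬q ∨ p, w0   [□-rule on 9 via w0Rw0]
11. □¬q, w0   [→-rule on 8 (branches; this branch)]
12. p, w0   [∨-rule on 10 (branches; this branch)]
13. ¬□¬q, w1   [¬□-rule on 7: fresh world w1, w0Rw1]
14. □(¬q ∨ p) → □¬q, w1   [□-rule on 4 via w0Rw1]
15. □(¬q ∨ p), w1   [□-rule on 6 via w0Rw1]
16. ¬q ∨ p, w1   [□-rule on 9 via w0Rw1]
17. ¬q, w1   [□-rule on 11 via w0Rw1]
18. ¬□(¬q ∨ p), w1   [→-rule on 14 (branches; this branch)]
19. p, w1   [∨-rule on 16 (branches; this branch)]
20. q, w2   [¬□-rule on 13: fresh world w2, w1Rw2]
21. ¬q ∨ p, w2   [□-rule on 15 via w1Rw2]
22. p, w2   [∨-rule on 21 (branches; this branch)]
23. ¬(¬q ∨ p), w3   [¬□-rule on 18: fresh world w3, w1Rw3]
24. q, w3   [¬∨-rule on 23]
25. ¬p, w3   [¬∨-rule on 23]
26. ¬q ∨ p, w3   [□-rule on 15 via w1Rw3]
27. p, w3   [∨-rule on 26 (branches; this branch)]
Accessibility: w0Rw0, w0Rw1, w1Rw0, w1Rw1, w1Rw2, w1Rw3, w2Rw1, w2Rw2, w3Rw1, w3Rw3
Branch closes: p and ¬p both at w3.
All branches of the negation close; one closing branch shown above.

Yes, valid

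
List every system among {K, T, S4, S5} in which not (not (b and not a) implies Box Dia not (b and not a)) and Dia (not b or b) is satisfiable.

S4-tableau for the formula:
1. not (not (b and not a) implies Box Dia not (b and not a)) and Dia (not b or b), 0
2. not (not (b and not a) implies Box Dia not (b and not a)), 0
3. Dia (not b or b), 0
4. not (b and not a), 0
5. not Box Dia not (b and not a), 0
6. a, 0
7. not b or b, 1
8. b, 1
9. not Dia not (b and not a), 2
10. b and not a, 2
11. b, 2
12. not a, 2
Accessibility: 0R0, 0R1, 0R2, 1R1, 2R2
Complete open branch: satisfiable in S4, hence also in K, T (this S4-model is also a K-model and a T-model).
S5-tableau for the formula:
1. not (not (b and not a) implies Box Dia not (b and not a)) and Dia (not b or b), 0
2. not (not (b and not a) implies Box Dia not (b and not a)), 0
3. Dia (not b or b), 0
4. not (b and not a), 0
5. not Box Dia not (b and not a), 0
6. a, 0
7. not b or b, 1
8. b, 1
9. not Dia not (b and not a), 2
10. b and not a, 0
11. b, 0
12. not a, 0
Accessibility: 0R0, 0R1, 0R2, 1R0, 1R1, 1R2, 2R0, 2R1, 2R2
Branch closes: a and not a both at 0.
Every branch closes (one shown): unsatisfiable in S5.

K, T, S4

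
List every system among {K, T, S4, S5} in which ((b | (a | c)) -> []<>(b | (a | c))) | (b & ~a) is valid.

S4-tableau for the negation ~(((b | (a | c)) -> []<>(b | (a | c))) | (b & ~a)):
1. ~(((b | (a | c)) -> []<>(b | (a | c))) | (b & ~a)), 0
2. ~((b | (a | c)) -> []<>(b | (a | c))), 0
3. ~(b & ~a), 0
4. b | (a | c), 0
5. ~[]<>(b | (a | c)), 0
6. a, 0
7. a | c, 0
8. c, 0
9. ~<>(b | (a | c)), 1
10. ~(b | (a | c)), 1
11. ~b, 1
12. ~(a | c), 1
13. ~a, 1
14. ~c, 1
Accessibility: 0R0, 0R1, 1R1
Complete open branch: countermodel on an S4-frame, so not valid in S4, nor in K, T (the same frame is also a K-frame and a T-frame).
S5-tableau for the negation ~(((b | (a | c)) -> []<>(b | (a | c))) | (b & ~a)):
1. ~(((b | (a | c)) -> []<>(b | (a | c))) | (b & ~a)), 0
2. ~((b | (a | c)) -> []<>(b | (a | c))), 0
3. ~(b & ~a), 0
4. b | (a | c), 0
5. ~[]<>(b | (a | c)), 0
6. a, 0
7. a | c, 0
8. c, 0
9. ~<>(b | (a | c)), 1
10. ~(b | (a | c)), 0
11. ~b, 0
12. ~(a | c), 0
13. ~a, 0
14. ~c, 0
Accessibility: 0R0, 0R1, 1R0, 1R1
Branch closes: a and ~a both at 0.
Every branch closes (one shown): valid in S5.

S5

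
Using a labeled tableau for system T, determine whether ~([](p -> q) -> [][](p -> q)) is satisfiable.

1. ~([](p -> q) -> [][](p -> q)), u
2. [](p -> q), u
3. ~[][](p -> q), u
4. p -> q, u
5. q, u
6. ~[](p -> q), v
7. p -> q, v
8. q, v
9. ~(p -> q), w
10. p, w
11. ~q, w
Accessibility: uRu, uRv, vRv, vRw, wRw

Satisfiable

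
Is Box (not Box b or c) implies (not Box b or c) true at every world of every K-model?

Tableau for the negation not (Box (not Box b or c) implies (not Box b or c)):
1. not (Box (not Box b or c) implies (not Box b or c)), u
2. Box (not Box b or c), u
3. not (not Box b or c), u
4. Box b, u
5. not c, u
The negation has an open branch (countermodel exists).

Not valid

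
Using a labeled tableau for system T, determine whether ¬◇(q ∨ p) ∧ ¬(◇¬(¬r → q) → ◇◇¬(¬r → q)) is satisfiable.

1. ¬◇(q ∨ p) ∧ ¬(◇¬(¬r → q) → ◇◇¬(¬r → q)), u
2. ¬◇(q ∨ p), u
3. ¬(◇¬(¬r → q) → ◇◇¬(¬r → q)), u
4. ◇¬(¬r → q), u
5. ¬◇◇¬(¬r → q), u
6. ¬(q ∨ p), u
7. ¬q, u
8. ¬p, u
9. ¬◇¬(¬r → q), u
10. ¬r → q, u
11. r, u
12. ¬(¬r → q), v
13. ¬r, v
14. ¬q, v
15. ¬(q ∨ p), v
16. ¬p, v
17. ¬◇¬(¬r → q), v
18. ¬r → q, v
19. q, v
Accessibility: uRu, uRv, vRv
Branch closes: q and ¬q both at v.
All branches of the tableau close; one closing branch shown above.

Unsatisfiable (every branch closes)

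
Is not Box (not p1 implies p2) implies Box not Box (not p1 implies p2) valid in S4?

Invalid (countermodel exists)

Tableau for the negation not (not Box (not p1 implies p2) implies Box not Box (not p1 implies p2)):
1. not (not Box (not p1 implies p2) implies Box not Box (not p1 implies p2)), 0
2. not Box (not p1 implies p2), 0
3. not Box not Box (not p1 implies p2), 0
4. not (not p1 implies p2), 1
5. not p1, 1
6. not p2, 1
7. Box (not p1 implies p2), 2
8. not p1 implies p2, 2
9. p2, 2
Accessibility: 0R0, 0R1, 0R2, 1R1, 2R2
The negation has an open branch (countermodel exists).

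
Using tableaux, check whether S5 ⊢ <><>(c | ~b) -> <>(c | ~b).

Yes, valid

Tableau for the negation ~(<><>(c | ~b) -> <>(c | ~b)):
1. ~(<><>(c | ~b) -> <>(c | ~b)), 0
2. <><>(c | ~b), 0
3. ~<>(c | ~b), 0
4. ~(c | ~b), 0
5. ~c, 0
6. b, 0
7. <>(c | ~b), 1
8. ~(c | ~b), 1
9. ~c, 1
10. b, 1
11. c | ~b, 2
12. ~(c | ~b), 2
13. ~c, 2
14. b, 2
15. ~b, 2
Accessibility: 0R0, 0R1, 0R2, 1R0, 1R1, 1R2, 2R0, 2R1, 2R2
Branch closes: b and ~b both at 2.
Every branch of the negation's tableau closes; the branch above is one of them.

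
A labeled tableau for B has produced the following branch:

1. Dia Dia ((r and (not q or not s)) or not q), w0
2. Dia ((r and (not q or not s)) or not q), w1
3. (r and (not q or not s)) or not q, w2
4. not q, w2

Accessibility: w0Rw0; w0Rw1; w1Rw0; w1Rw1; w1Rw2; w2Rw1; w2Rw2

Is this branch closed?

Open

No world carries both an atom and its negation.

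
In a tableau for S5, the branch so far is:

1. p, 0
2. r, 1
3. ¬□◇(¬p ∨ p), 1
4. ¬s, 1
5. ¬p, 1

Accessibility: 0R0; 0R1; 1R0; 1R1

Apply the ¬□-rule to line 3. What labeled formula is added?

a fresh world 2 with 1R2, and ¬◇(¬p ∨ p) at 2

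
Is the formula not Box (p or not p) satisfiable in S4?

1. not Box (p or not p), u
2. not (p or not p), v   [neg-Box-rule on 1: fresh world v, uRv]
3. not p, v   [neg-or-rule on 2]
4. p, v   [neg-or-rule on 2]
Accessibility: uRu, uRv, vRv
Branch closes: p and not p both at v.
All branches of the tableau close; one closing branch shown above.

Unsatisfiable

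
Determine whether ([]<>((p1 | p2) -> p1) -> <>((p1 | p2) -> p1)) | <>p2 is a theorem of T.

Tableau for the negation ~(([]<>((p1 | p2) -> p1) -> <>((p1 | p2) -> p1)) | <>p2):
1. ~(([]<>((p1 | p2) -> p1) -> <>((p1 | p2) -> p1)) | <>p2), u
2. ~([]<>((p1 | p2) -> p1) -> <>((p1 | p2) -> p1)), u
3. ~<>p2, u
4. []<>((p1 | p2) -> p1), u
5. ~<>((p1 | p2) -> p1), u
6. ~p2, u
7. <>((p1 | p2) -> p1), u
8. ~((p1 | p2) -> p1), u
9. p1 | p2, u
10. ~p1, u
11. p2, u
Accessibility: uRu
Branch closes: p2 and ~p2 both at u.
All branches of the negation close; one closing branch shown above.

Valid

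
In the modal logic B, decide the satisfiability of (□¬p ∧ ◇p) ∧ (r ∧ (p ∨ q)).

Unsatisfiable (every branch closes)

1. (□¬p ∧ ◇p) ∧ (r ∧ (p ∨ q)), 0
2. □¬p ∧ ◇p, 0   [∧-rule on 1]
3. r ∧ (p ∨ q), 0   [∧-rule on 1]
4. □¬p, 0   [∧-rule on 2]
5. ◇p, 0   [∧-rule on 2]
6. r, 0   [∧-rule on 3]
7. p ∨ q, 0   [∧-rule on 3]
8. ¬p, 0   [□-rule on 4 via 0R0]
9. q, 0   [∨-rule on 7 (branches; this branch)]
10. p, 1   [◇-rule on 5: fresh world 1, 0R1]
11. ¬p, 1   [□-rule on 4 via 0R1]
Accessibility: 0R0, 0R1, 1R0, 1R1
Branch closes: p and ¬p both at 1.
Every branch closes; the branch above is one of them.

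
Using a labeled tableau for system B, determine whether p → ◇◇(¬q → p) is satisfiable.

1. p → ◇◇(¬q → p), 0
2. ◇◇(¬q → p), 0
3. ◇(¬q → p), 1
4. ¬q → p, 2
5. p, 2
Accessibility: 0R0, 0R1, 1R0, 1R1, 1R2, 2R1, 2R2

Satisfiable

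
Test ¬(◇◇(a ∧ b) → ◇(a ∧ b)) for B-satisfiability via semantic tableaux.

1. ¬(◇◇(a ∧ b) → ◇(a ∧ b)), 0
2. ◇◇(a ∧ b), 0
3. ¬◇(a ∧ b), 0
4. ¬(a ∧ b), 0
5. ¬b, 0
6. ◇(a ∧ b), 1
7. ¬(a ∧ b), 1
8. ¬b, 1
9. a ∧ b, 2
10. a, 2
11. b, 2
Accessibility: 0R0, 0R1, 1R0, 1R1, 1R2, 2R1, 2R2

Satisfiable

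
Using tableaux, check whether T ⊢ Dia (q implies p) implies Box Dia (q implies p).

Not valid

Tableau for the negation not (Dia (q implies p) implies Box Dia (q implies p)):
1. not (Dia (q implies p) implies Box Dia (q implies p)), w0
2. Dia (q implies p), w0
3. not Box Dia (q implies p), w0
4. q implies p, w1
5. p, w1
6. not Dia (q implies p), w2
7. not (q implies p), w2
8. q, w2
9. not p, w2
Accessibility: w0Rw0, w0Rw1, w0Rw2, w1Rw1, w2Rw2
The negation has an open branch (countermodel exists).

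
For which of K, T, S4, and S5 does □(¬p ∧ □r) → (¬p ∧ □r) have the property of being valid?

T-tableau for the negation ¬(□(¬p ∧ □r) → (¬p ∧ □r)):
1. ¬(□(¬p ∧ □r) → (¬p ∧ □r)), w0
2. □(¬p ∧ □r), w0
3. ¬(¬p ∧ □r), w0
4. ¬p ∧ □r, w0
5. ¬p, w0
6. □r, w0
7. r, w0
8. ¬□r, w0
9. ¬r, w1
10. ¬p ∧ □r, w1
11. ¬p, w1
12. □r, w1
13. r, w1
Accessibility: w0Rw0, w0Rw1, w1Rw1
Branch closes: r and ¬r both at w1.
Every branch closes (one shown): valid in T, hence also in S4, S5 (every theorem of T is a theorem of S4 and S5).
K-tableau for the negation ¬(□(¬p ∧ □r) → (¬p ∧ □r)):
1. ¬(□(¬p ∧ □r) → (¬p ∧ □r)), w0
2. □(¬p ∧ □r), w0
3. ¬(¬p ∧ □r), w0
4. ¬□r, w0
5. ¬r, w1
6. ¬p ∧ □r, w1
7. ¬p, w1
8. □r, w1
Accessibility: w0Rw1
Complete open branch: countermodel on a K-frame, so not valid in K.

T, S4, S5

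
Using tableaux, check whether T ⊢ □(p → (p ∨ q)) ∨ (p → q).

Valid in T

Tableau for the negation ¬(□(p → (p ∨ q)) ∨ (p → q)):
1. ¬(□(p → (p ∨ q)) ∨ (p → q)), u
2. ¬□(p → (p ∨ q)), u   [¬∨-rule on 1]
3. ¬(p → q), u   [¬∨-rule on 1]
4. p, u   [¬→-rule on 3]
5. ¬q, u   [¬→-rule on 3]
6. ¬(p → (p ∨ q)), v   [¬□-rule on 2: fresh world v, uRv]
7. p, v   [¬→-rule on 6]
8. ¬(p ∨ q), v   [¬→-rule on 6]
9. ¬p, v   [¬∨-rule on 8]
10. ¬q, v   [¬∨-rule on 8]
Accessibility: uRu, uRv, vRv
Branch closes: p and ¬p both at v.
All branches of the negation close; one closing branch shown above.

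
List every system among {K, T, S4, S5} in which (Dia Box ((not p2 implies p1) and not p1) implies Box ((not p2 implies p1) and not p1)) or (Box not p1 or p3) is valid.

S4-tableau for the negation not ((Dia Box ((not p2 implies p1) and not p1) implies Box ((not p2 implies p1) and not p1)) or (Box not p1 or p3)):
1. not ((Dia Box ((not p2 implies p1) and not p1) implies Box ((not p2 implies p1) and not p1)) or (Box not p1 or p3)), 0
2. not (Dia Box ((not p2 implies p1) and not p1) implies Box ((not p2 implies p1) and not p1)), 0
3. not (Box not p1 or p3), 0
4. Dia Box ((not p2 implies p1) and not p1), 0
5. not Box ((not p2 implies p1) and not p1), 0
6. not Box not p1, 0
7. not p3, 0
8. Box ((not p2 implies p1) and not p1), 1
9. (not p2 implies p1) and not p1, 1
10. not p2 implies p1, 1
11. not p1, 1
12. p2, 1
13. not ((not p2 implies p1) and not p1), 2
14. p1, 2
15. p1, 3
Accessibility: 0R0, 0R1, 0R2, 0R3, 1R1, 2R2, 3R3
Complete open branch: countermodel on an S4-frame, so not valid in S4, nor in K, T (the same frame is also a K-frame and a T-frame).
S5-tableau for the negation not ((Dia Box ((not p2 implies p1) and not p1) implies Box ((not p2 implies p1) and not p1)) or (Box not p1 or p3)):
1. not ((Dia Box ((not p2 implies p1) and not p1) implies Box ((not p2 implies p1) and not p1)) or (Box not p1 or p3)), 0
2. not (Dia Box ((not p2 implies p1) and not p1) implies Box ((not p2 implies p1) and not p1)), 0
3. not (Box not p1 or p3), 0
4. Dia Box ((not p2 implies p1) and not p1), 0
5. not Box ((not p2 implies p1) and not p1), 0
6. not Box not p1, 0
7. not p3, 0
8. Box ((not p2 implies p1) and not p1), 1
9. (not p2 implies p1) and not p1, 0
10. not p2 implies p1, 0
11. not p1, 0
12. (not p2 implies p1) and not p1, 1
13. not p2 implies p1, 1
14. not p1, 1
15. p2, 0
16. p2, 1
17. not ((not p2 implies p1) and not p1), 2
18. (not p2 implies p1) and not p1, 2
19. not p2 implies p1, 2
20. not p1, 2
21. not (not p2 implies p1), 2
22. not p2, 2
23. p1, 2
Accessibility: 0R0, 0R1, 0R2, 1R0, 1R1, 1R2, 2R0, 2R1, 2R2
Branch closes: p1 and not p1 both at 2.
Every branch closes (one shown): valid in S5.

S5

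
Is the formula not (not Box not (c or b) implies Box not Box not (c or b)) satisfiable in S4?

Yes, satisfiable

1. not (not Box not (c or b) implies Box not Box not (c or b)), 0
2. not Box not (c or b), 0
3. not Box not Box not (c or b), 0
4. c or b, 1
5. b, 1
6. Box not (c or b), 2
7. not (c or b), 2
8. not c, 2
9. not b, 2
Accessibility: 0R0, 0R1, 0R2, 1R1, 2R2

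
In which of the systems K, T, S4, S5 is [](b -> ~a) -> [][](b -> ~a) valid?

S4-tableau for the negation ~([](b -> ~a) -> [][](b -> ~a)):
1. ~([](b -> ~a) -> [][](b -> ~a)), u
2. [](b -> ~a), u   [~->-rule on 1]
3. ~[][](b -> ~a), u   [~->-rule on 1]
4. b -> ~a, u   [[]-rule on 2 via uRu]
5. ~a, u   [->-rule on 4 (branches; this branch)]
6. ~[](b -> ~a), v   [~[]-rule on 3: fresh world v, uRv]
7. b -> ~a, v   [[]-rule on 2 via uRv]
8. ~a, v   [->-rule on 7 (branches; this branch)]
9. ~(b -> ~a), w   [~[]-rule on 6: fresh world w, vRw]
10. b, w   [~->-rule on 9]
11. a, w   [~->-rule on 9]
12. b -> ~a, w   [[]-rule on 2 via uRw]
13. ~a, w   [->-rule on 12 (branches; this branch)]
Accessibility: uRu, uRv, uRw, vRv, vRw, wRw
Branch closes: a and ~a both at w.
Every branch closes (one shown): valid in S4, hence also in S5 (every theorem of S4 is a theorem of S5).
T-tableau for the negation ~([](b -> ~a) -> [][](b -> ~a)):
1. ~([](b -> ~a) -> [][](b -> ~a)), u
2. [](b -> ~a), u   [~->-rule on 1]
3. ~[][](b -> ~a), u   [~->-rule on 1]
4. b -> ~a, u   [[]-rule on 2 via uRu]
5. ~a, u   [->-rule on 4 (branches; this branch)]
6. ~[](b -> ~a), v   [~[]-rule on 3: fresh world v, uRv]
7. b -> ~a, v   [[]-rule on 2 via uRv]
8. ~a, v   [->-rule on 7 (branches; this branch)]
9. ~(b -> ~a), w   [~[]-rule on 6: fresh world w, vRw]
10. b, w   [~->-rule on 9]
11. a, w   [~->-rule on 9]
Accessibility: uRu, uRv, vRv, vRw, wRw
Complete open branch: countermodel on a T-frame, so not valid in T, nor in K (the same frame is also a K-frame).

S4, S5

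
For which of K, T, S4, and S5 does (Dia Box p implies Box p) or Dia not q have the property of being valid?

S5

S4-tableau for the negation not ((Dia Box p implies Box p) or Dia not q):
1. not ((Dia Box p implies Box p) or Dia not q), 0
2. not (Dia Box p implies Box p), 0   [neg-or-rule on 1]
3. not Dia not q, 0   [neg-or-rule on 1]
4. Dia Box p, 0   [neg-implies-rule on 2]
5. not Box p, 0   [neg-implies-rule on 2]
6. q, 0   [neg-Dia-rule on 3 via 0R0]
7. Box p, 1   [Dia-rule on 4: fresh world 1, 0R1]
8. q, 1   [neg-Dia-rule on 3 via 0R1]
9. p, 1   [Box-rule on 7 via 1R1]
10. not p, 2   [neg-Box-rule on 5: fresh world 2, 0R2]
11. q, 2   [neg-Dia-rule on 3 via 0R2]
Accessibility: 0R0, 0R1, 0R2, 1R1, 2R2
Complete open branch: countermodel on an S4-frame, so not valid in S4, nor in K, T (the same frame is also a K-frame and a T-frame).
S5-tableau for the negation not ((Dia Box p implies Box p) or Dia not q):
1. not ((Dia Box p implies Box p) or Dia not q), 0
2. not (Dia Box p implies Box p), 0   [neg-or-rule on 1]
3. not Dia not q, 0   [neg-or-rule on 1]
4. Dia Box p, 0   [neg-implies-rule on 2]
5. not Box p, 0   [neg-implies-rule on 2]
6. q, 0   [neg-Dia-rule on 3 via 0R0]
7. Box p, 1   [Dia-rule on 4: fresh world 1, 0R1]
8. q, 1   [neg-Dia-rule on 3 via 0R1]
9. p, 0   [Box-rule on 7 via 1R0]
10. p, 1   [Box-rule on 7 via 1R1]
11. not p, 2   [neg-Box-rule on 5: fresh world 2, 0R2]
12. q, 2   [neg-Dia-rule on 3 via 0R2]
13. p, 2   [Box-rule on 7 via 1R2]
Accessibility: 0R0, 0R1, 0R2, 1R0, 1R1, 1R2, 2R0, 2R1, 2R2
Branch closes: p and not p both at 2.
Every branch closes (one shown): valid in S5.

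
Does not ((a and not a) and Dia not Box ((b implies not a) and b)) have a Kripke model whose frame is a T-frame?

1. not ((a and not a) and Dia not Box ((b implies not a) and b)), 0
2. not Dia not Box ((b implies not a) and b), 0   [neg-and-rule on 1 (branches; this branch)]
3. Box ((b implies not a) and b), 0   [neg-Dia-rule on 2 via 0R0]
4. (b implies not a) and b, 0   [Box-rule on 3 via 0R0]
5. b implies not a, 0   [and-rule on 4]
6. b, 0   [and-rule on 4]
7. not a, 0   [implies-rule on 5 (branches; this branch)]
Accessibility: 0R0

Yes, satisfiable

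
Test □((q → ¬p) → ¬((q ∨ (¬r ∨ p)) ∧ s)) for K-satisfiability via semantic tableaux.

1. □((q → ¬p) → ¬((q ∨ (¬r ∨ p)) ∧ s)), w0

Satisfiable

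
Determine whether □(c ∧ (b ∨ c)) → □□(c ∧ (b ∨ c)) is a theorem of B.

Tableau for the negation ¬(□(c ∧ (b ∨ c)) → □□(c ∧ (b ∨ c))):
1. ¬(□(c ∧ (b ∨ c)) → □□(c ∧ (b ∨ c))), 0
2. □(c ∧ (b ∨ c)), 0   [¬→-rule on 1]
3. ¬□□(c ∧ (b ∨ c)), 0   [¬→-rule on 1]
4. c ∧ (b ∨ c), 0   [□-rule on 2 via 0R0]
5. c, 0   [∧-rule on 4]
6. b ∨ c, 0   [∧-rule on 4]
7. ¬□(c ∧ (b ∨ c)), 1   [¬□-rule on 3: fresh world 1, 0R1]
8. c ∧ (b ∨ c), 1   [□-rule on 2 via 0R1]
9. c, 1   [∧-rule on 8]
10. b ∨ c, 1   [∧-rule on 8]
11. ¬(c ∧ (b ∨ c)), 2   [¬□-rule on 7: fresh world 2, 1R2]
12. ¬(b ∨ c), 2   [¬∧-rule on 11 (branches; this branch)]
13. ¬b, 2   [¬∨-rule on 12]
14. ¬c, 2   [¬∨-rule on 12]
Accessibility: 0R0, 0R1, 1R0, 1R1, 1R2, 2R1, 2R2
The negation has an open branch (countermodel exists).

Invalid (countermodel exists)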